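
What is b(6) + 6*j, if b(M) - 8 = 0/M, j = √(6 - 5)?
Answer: 14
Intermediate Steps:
j = 1 (j = √1 = 1)
b(M) = 8 (b(M) = 8 + 0/M = 8 + 0 = 8)
b(6) + 6*j = 8 + 6*1 = 8 + 6 = 14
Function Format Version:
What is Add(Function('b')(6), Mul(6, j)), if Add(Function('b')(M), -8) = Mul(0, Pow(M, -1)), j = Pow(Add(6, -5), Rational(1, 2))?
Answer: 14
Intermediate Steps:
j = 1 (j = Pow(1, Rational(1, 2)) = 1)
Function('b')(M) = 8 (Function('b')(M) = Add(8, Mul(0, Pow(M, -1))) = Add(8, 0) = 8)
Add(Function('b')(6), Mul(6, j)) = Add(8, Mul(6, 1)) = Add(8, 6) = 14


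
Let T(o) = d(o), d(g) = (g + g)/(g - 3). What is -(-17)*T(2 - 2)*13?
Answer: 0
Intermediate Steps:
d(g) = 2*g/(-3 + g) (d(g) = (2*g)/(-3 + g) = 2*g/(-3 + g))
T(o) = 2*o/(-3 + o)
-(-17)*T(2 - 2)*13 = -(-17)*2*(2 - 2)/(-3 + (2 - 2))*13 = -(-17)*2*0/(-3 + 0)*13 = -(-17)*2*0/(-3)*13 = -(-17)*2*0*(-⅓)*13 = -(-17)*0*13 = -17*0*13 = 0*13 = 0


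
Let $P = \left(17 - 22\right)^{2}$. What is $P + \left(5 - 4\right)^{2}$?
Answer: $26$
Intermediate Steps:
$P = 25$ ($P = \left(-5\right)^{2} = 25$)
$P + \left(5 - 4\right)^{2} = 25 + \left(5 - 4\right)^{2} = 25 + 1^{2} = 25 + 1 = 26$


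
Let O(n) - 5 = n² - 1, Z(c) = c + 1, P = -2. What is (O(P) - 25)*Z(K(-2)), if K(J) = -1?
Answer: 0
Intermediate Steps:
Z(c) = 1 + c
O(n) = 4 + n² (O(n) = 5 + (n² - 1) = 5 + (-1 + n²) = 4 + n²)
(O(P) - 25)*Z(K(-2)) = ((4 + (-2)²) - 25)*(1 - 1) = ((4 + 4) - 25)*0 = (8 - 25)*0 = -17*0 = 0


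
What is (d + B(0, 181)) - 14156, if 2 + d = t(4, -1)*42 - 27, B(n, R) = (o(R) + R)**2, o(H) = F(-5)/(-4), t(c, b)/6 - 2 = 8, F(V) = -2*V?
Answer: 80789/4 ≈ 20197.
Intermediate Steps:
t(c, b) = 60 (t(c, b) = 12 + 6*8 = 12 + 48 = 60)
o(H) = -5/2 (o(H) = -2*(-5)/(-4) = 10*(-1/4) = -5/2)
B(n, R) = (-5/2 + R)**2
d = 2491 (d = -2 + (60*42 - 27) = -2 + (2520 - 27) = -2 + 2493 = 2491)
(d + B(0, 181)) - 14156 = (2491 + (-5 + 2*181)**2/4) - 14156 = (2491 + (-5 + 362)**2/4) - 14156 = (2491 + (1/4)*357**2) - 14156 = (2491 + (1/4)*127449) - 14156 = (2491 + 127449/4) - 14156 = 137413/4 - 14156 = 80789/4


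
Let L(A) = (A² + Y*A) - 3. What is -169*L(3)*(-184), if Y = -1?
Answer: 93288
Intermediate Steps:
L(A) = -3 + A² - A (L(A) = (A² - A) - 3 = -3 + A² - A)
-169*L(3)*(-184) = -169*(-3 + 3² - 1*3)*(-184) = -169*(-3 + 9 - 3)*(-184) = -169*3*(-184) = -507*(-184) = 93288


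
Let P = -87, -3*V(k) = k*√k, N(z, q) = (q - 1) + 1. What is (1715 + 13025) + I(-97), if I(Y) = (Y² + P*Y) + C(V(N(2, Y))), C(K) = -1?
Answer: 32587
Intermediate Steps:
N(z, q) = q (N(z, q) = (-1 + q) + 1 = q)
V(k) = -k^(3/2)/3 (V(k) = -k*√k/3 = -k^(3/2)/3)
I(Y) = -1 + Y² - 87*Y (I(Y) = (Y² - 87*Y) - 1 = -1 + Y² - 87*Y)
(1715 + 13025) + I(-97) = (1715 + 13025) + (-1 + (-97)² - 87*(-97)) = 14740 + (-1 + 9409 + 8439) = 14740 + 17847 = 32587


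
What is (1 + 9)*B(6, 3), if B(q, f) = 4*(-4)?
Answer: -160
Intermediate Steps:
B(q, f) = -16
(1 + 9)*B(6, 3) = (1 + 9)*(-16) = 10*(-16) = -160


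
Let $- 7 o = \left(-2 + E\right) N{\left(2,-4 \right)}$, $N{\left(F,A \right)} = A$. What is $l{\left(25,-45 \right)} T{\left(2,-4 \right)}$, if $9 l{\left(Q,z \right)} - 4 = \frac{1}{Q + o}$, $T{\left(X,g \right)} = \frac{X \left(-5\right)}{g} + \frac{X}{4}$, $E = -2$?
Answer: $\frac{643}{477} \approx 1.348$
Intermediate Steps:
$T{\left(X,g \right)} = \frac{X}{4} - \frac{5 X}{g}$ ($T{\left(X,g \right)} = \frac{\left(-5\right) X}{g} + X \frac{1}{4} = - \frac{5 X}{g} + \frac{X}{4} = \frac{X}{4} - \frac{5 X}{g}$)
$o = - \frac{16}{7}$ ($o = - \frac{\left(-2 - 2\right) \left(-4\right)}{7} = - \frac{\left(-4\right) \left(-4\right)}{7} = \left(- \frac{1}{7}\right) 16 = - \frac{16}{7} \approx -2.2857$)
$l{\left(Q,z \right)} = \frac{4}{9} + \frac{1}{9 \left(- \frac{16}{7} + Q\right)}$ ($l{\left(Q,z \right)} = \frac{4}{9} + \frac{1}{9 \left(Q - \frac{16}{7}\right)} = \frac{4}{9} + \frac{1}{9 \left(- \frac{16}{7} + Q\right)}$)
$l{\left(25,-45 \right)} T{\left(2,-4 \right)} = \frac{-57 + 28 \cdot 25}{9 \left(-16 + 7 \cdot 25\right)} \frac{1}{4} \cdot 2 \frac{1}{-4} \left(-20 - 4\right) = \frac{-57 + 700}{9 \left(-16 + 175\right)} \frac{1}{4} \cdot 2 \left(- \frac{1}{4}\right) \left(-24\right) = \frac{1}{9} \cdot \frac{1}{159} \cdot 643 \cdot 3 = \frac{643}{1431} \cdot 3 = \frac{643}{477}$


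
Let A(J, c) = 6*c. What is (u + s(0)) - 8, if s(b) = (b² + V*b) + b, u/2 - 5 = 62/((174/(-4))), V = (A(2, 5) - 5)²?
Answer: -74/87 ≈ -0.85057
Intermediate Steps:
V = 625 (V = (6*5 - 5)² = (30 - 5)² = 25² = 625)
u = 622/87 (u = 10 + 2*(62/((174/(-4)))) = 10 + 2*(62/((174*(-¼)))) = 10 + 2*(62/(-87/2)) = 10 + 2*(62*(-2/87)) = 10 + 2*(-124/87) = 10 - 248/87 = 622/87 ≈ 7.1494)
s(b) = b² + 626*b (s(b) = (b² + 625*b) + b = b² + 626*b)
(u + s(0)) - 8 = (622/87 + 0*(626 + 0)) - 8 = (622/87 + 0*626) - 8 = (622/87 + 0) - 8 = 622/87 - 8 = -74/87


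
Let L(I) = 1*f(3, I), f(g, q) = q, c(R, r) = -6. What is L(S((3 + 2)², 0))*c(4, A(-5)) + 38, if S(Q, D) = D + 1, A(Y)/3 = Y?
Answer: 32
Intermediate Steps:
A(Y) = 3*Y
S(Q, D) = 1 + D
L(I) = I (L(I) = 1*I = I)
L(S((3 + 2)², 0))*c(4, A(-5)) + 38 = (1 + 0)*(-6) + 38 = 1*(-6) + 38 = -6 + 38 = 32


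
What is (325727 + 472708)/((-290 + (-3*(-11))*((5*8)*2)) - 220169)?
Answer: -798435/217819 ≈ -3.6656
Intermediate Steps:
(325727 + 472708)/((-290 + (-3*(-11))*((5*8)*2)) - 220169) = 798435/((-290 + 33*(40*2)) - 220169) = 798435/((-290 + 33*80) - 220169) = 798435/((-290 + 2640) - 220169) = 798435/(2350 - 220169) = 798435/(-217819) = 798435*(-1/217819) = -798435/217819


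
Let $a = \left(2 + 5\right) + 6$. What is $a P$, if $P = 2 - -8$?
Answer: $130$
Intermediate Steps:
$P = 10$ ($P = 2 + 8 = 10$)
$a = 13$ ($a = 7 + 6 = 13$)
$a P = 13 \cdot 10 = 130$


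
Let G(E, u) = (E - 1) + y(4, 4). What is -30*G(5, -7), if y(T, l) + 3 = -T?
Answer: 90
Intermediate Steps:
y(T, l) = -3 - T
G(E, u) = -8 + E (G(E, u) = (E - 1) + (-3 - 1*4) = (-1 + E) + (-3 - 4) = (-1 + E) - 7 = -8 + E)
-30*G(5, -7) = -30*(-8 + 5) = -30*(-3) = 90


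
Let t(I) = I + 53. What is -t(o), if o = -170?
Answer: 117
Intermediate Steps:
t(I) = 53 + I
-t(o) = -(53 - 170) = -1*(-117) = 117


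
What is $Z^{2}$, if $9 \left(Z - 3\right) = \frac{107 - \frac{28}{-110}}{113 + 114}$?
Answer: $\frac{117644884036}{12625893225} \approx 9.3177$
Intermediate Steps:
$Z = \frac{342994}{112365}$ ($Z = 3 + \frac{\left(107 - \frac{28}{-110}\right) \frac{1}{113 + 114}}{9} = 3 + \frac{\left(107 - - \frac{14}{55}\right) \frac{1}{227}}{9} = 3 + \frac{\left(107 + \frac{14}{55}\right) \frac{1}{227}}{9} = 3 + \frac{\frac{5899}{55} \cdot \frac{1}{227}}{9} = 3 + \frac{1}{9} \cdot \frac{5899}{12485} = 3 + \frac{5899}{112365} = \frac{342994}{112365} \approx 3.0525$)
$Z^{2} = \left(\frac{342994}{112365}\right)^{2} = \frac{117644884036}{12625893225}$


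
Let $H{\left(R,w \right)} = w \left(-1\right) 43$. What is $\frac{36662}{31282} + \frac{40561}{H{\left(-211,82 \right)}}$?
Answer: $- \frac{569779495}{55150166} \approx -10.331$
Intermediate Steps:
$H{\left(R,w \right)} = - 43 w$ ($H{\left(R,w \right)} = - w 43 = - 43 w$)
$\frac{36662}{31282} + \frac{40561}{H{\left(-211,82 \right)}} = \frac{36662}{31282} + \frac{40561}{\left(-43\right) 82} = 36662 \cdot \frac{1}{31282} + \frac{40561}{-3526} = \frac{18331}{15641} + 40561 \left(- \frac{1}{3526}\right) = \frac{18331}{15641} - \frac{40561}{3526} = - \frac{569779495}{55150166}$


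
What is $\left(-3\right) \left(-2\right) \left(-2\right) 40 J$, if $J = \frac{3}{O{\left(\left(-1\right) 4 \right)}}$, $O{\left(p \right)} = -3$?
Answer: $480$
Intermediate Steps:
$J = -1$ ($J = \frac{3}{-3} = 3 \left(- \frac{1}{3}\right) = -1$)
$\left(-3\right) \left(-2\right) \left(-2\right) 40 J = \left(-3\right) \left(-2\right) \left(-2\right) 40 \left(-1\right) = 6 \left(-2\right) 40 \left(-1\right) = \left(-12\right) 40 \left(-1\right) = \left(-480\right) \left(-1\right) = 480$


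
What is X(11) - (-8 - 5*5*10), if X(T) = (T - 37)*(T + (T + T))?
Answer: -600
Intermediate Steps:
X(T) = 3*T*(-37 + T) (X(T) = (-37 + T)*(T + 2*T) = (-37 + T)*(3*T) = 3*T*(-37 + T))
X(11) - (-8 - 5*5*10) = 3*11*(-37 + 11) - (-8 - 5*5*10) = 3*11*(-26) - (-8 - 25*10) = -858 - (-8 - 250) = -858 - 1*(-258) = -858 + 258 = -600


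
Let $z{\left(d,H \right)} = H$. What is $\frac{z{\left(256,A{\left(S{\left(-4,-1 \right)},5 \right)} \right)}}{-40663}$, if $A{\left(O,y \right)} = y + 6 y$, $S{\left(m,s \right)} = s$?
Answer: $- \frac{5}{5809} \approx -0.00086073$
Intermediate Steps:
$A{\left(O,y \right)} = 7 y$
$\frac{z{\left(256,A{\left(S{\left(-4,-1 \right)},5 \right)} \right)}}{-40663} = \frac{7 \cdot 5}{-40663} = 35 \left(- \frac{1}{40663}\right) = - \frac{5}{5809}$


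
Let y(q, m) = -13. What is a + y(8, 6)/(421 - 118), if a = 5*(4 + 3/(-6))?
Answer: 10579/606 ≈ 17.457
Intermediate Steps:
a = 35/2 (a = 5*(4 + 3*(-⅙)) = 5*(4 - ½) = 5*(7/2) = 35/2 ≈ 17.500)
a + y(8, 6)/(421 - 118) = 35/2 - 13/(421 - 118) = 35/2 - 13/303 = 10579/606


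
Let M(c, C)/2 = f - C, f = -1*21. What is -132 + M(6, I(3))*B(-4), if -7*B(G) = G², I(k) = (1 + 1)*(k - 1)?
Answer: -124/7 ≈ -17.714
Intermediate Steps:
f = -21
I(k) = -2 + 2*k (I(k) = 2*(-1 + k) = -2 + 2*k)
M(c, C) = -42 - 2*C (M(c, C) = 2*(-21 - C) = -42 - 2*C)
B(G) = -G²/7
-132 + M(6, I(3))*B(-4) = -132 + (-42 - 2*(-2 + 2*3))*(-⅐*(-4)²) = -132 + (-42 - 2*(-2 + 6))*(-⅐*16) = -132 + (-42 - 2*4)*(-16/7) = -132 + (-42 - 8)*(-16/7) = -132 - 50*(-16/7) = -132 + 800/7 = -124/7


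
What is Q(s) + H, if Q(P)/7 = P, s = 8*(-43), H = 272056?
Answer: 269648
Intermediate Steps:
s = -344
Q(P) = 7*P
Q(s) + H = 7*(-344) + 272056 = -2408 + 272056 = 269648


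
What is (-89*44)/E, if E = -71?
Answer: 3916/71 ≈ 55.155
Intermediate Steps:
(-89*44)/E = -89*44/(-71) = -3916*(-1/71) = 3916/71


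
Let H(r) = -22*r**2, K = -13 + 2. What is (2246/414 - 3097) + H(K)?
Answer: -1190990/207 ≈ -5753.6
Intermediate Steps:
K = -11
(2246/414 - 3097) + H(K) = (2246/414 - 3097) - 22*(-11)**2 = (2246*(1/414) - 3097) - 22*121 = (1123/207 - 3097) - 2662 = -639956/207 - 2662 = -1190990/207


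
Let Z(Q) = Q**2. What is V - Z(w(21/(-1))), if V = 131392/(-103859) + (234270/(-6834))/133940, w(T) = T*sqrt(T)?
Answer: 793058032577389/85645870324 ≈ 9259.7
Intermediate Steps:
w(T) = T**(3/2)
V = -108372493175/85645870324 (V = 131392*(-1/103859) + (234270*(-1/6834))*(1/133940) = -131392/103859 - 39045/1139*1/133940 = -131392/103859 - 7809/30511532 = -108372493175/85645870324 ≈ -1.2654)
V - Z(w(21/(-1))) = -108372493175/85645870324 - ((21/(-1))**(3/2))**2 = -108372493175/85645870324 - ((21*(-1))**(3/2))**2 = -108372493175/85645870324 - ((-21)**(3/2))**2 = -108372493175/85645870324 - (-21*I*sqrt(21))**2 = -108372493175/85645870324 - 1*(-9261) = -108372493175/85645870324 + 9261 = 793058032577389/85645870324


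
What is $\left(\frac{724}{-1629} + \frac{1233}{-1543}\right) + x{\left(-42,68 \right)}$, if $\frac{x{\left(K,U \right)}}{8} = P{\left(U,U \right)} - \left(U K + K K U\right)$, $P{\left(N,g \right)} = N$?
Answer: $- \frac{13001359957}{13887} \approx -9.3623 \cdot 10^{5}$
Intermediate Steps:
$x{\left(K,U \right)} = 8 U - 8 K U - 8 U K^{2}$ ($x{\left(K,U \right)} = 8 \left(U - \left(U K + K K U\right)\right) = 8 \left(U - \left(K U + K^{2} U\right)\right) = 8 \left(U - \left(K U + U K^{2}\right)\right) = 8 \left(U - K U - U K^{2}\right) = 8 U - 8 K U - 8 U K^{2}$)
$\left(\frac{724}{-1629} + \frac{1233}{-1543}\right) + x{\left(-42,68 \right)} = \left(\frac{724}{-1629} + \frac{1233}{-1543}\right) + 8 \cdot 68 \left(1 - -42 - \left(-42\right)^{2}\right) = \left(724 \left(- \frac{1}{1629}\right) + 1233 \left(- \frac{1}{1543}\right)\right) + 8 \cdot 68 \left(1 + 42 - 1764\right) = \left(- \frac{4}{9} - \frac{1233}{1543}\right) + 8 \cdot 68 \left(1 + 42 - 1764\right) = - \frac{17269}{13887} + 8 \cdot 68 \left(-1721\right) = - \frac{17269}{13887} - 936224 = - \frac{13001359957}{13887}$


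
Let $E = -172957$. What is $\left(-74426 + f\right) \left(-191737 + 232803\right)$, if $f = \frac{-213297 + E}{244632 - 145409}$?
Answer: $- \frac{303278867710632}{99223} \approx -3.0565 \cdot 10^{9}$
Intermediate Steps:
$f = - \frac{386254}{99223}$ ($f = \frac{-213297 - 172957}{244632 - 145409} = - \frac{386254}{99223} \approx -3.8928$)
$\left(-74426 + f\right) \left(-191737 + 232803\right) = \left(-74426 - \frac{386254}{99223}\right) \left(-191737 + 232803\right) = \left(- \frac{7385157252}{99223}\right) 41066 = - \frac{303278867710632}{99223}$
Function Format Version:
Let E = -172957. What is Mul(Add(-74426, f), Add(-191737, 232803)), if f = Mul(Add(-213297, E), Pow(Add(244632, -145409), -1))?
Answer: Rational(-303278867710632, 99223) ≈ -3.0565e+9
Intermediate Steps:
f = Rational(-386254, 99223) (f = Mul(Add(-213297, -172957), Pow(Add(244632, -145409), -1)) = Mul(-386254, Pow(99223, -1)) = Mul(-386254, Rational(1, 99223)) = Rational(-386254, 99223) ≈ -3.8928)
Mul(Add(-74426, f), Add(-191737, 232803)) = Mul(Add(-74426, Rational(-386254, 99223)), Add(-191737, 232803)) = Mul(Rational(-7385157252, 99223), 41066) = Rational(-303278867710632, 99223)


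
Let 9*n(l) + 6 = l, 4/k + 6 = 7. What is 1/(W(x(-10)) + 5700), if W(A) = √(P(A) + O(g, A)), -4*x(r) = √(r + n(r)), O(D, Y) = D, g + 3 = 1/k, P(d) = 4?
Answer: 4560/25991999 - 2*√5/129959995 ≈ 0.00017540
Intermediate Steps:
k = 4 (k = 4/(-6 + 7) = 4/1 = 4*1 = 4)
n(l) = -⅔ + l/9
g = -11/4 (g = -3 + 1/4 = -3 + ¼ = -11/4 ≈ -2.7500)
x(r) = -√(-⅔ + 10*r/9)/4 (x(r) = -√(r + (-⅔ + r/9))/4 = -√(-⅔ + 10*r/9)/4)
W(A) = √5/2 (W(A) = √(4 - 11/4) = √(5/4) = √5/2)
1/(W(x(-10)) + 5700) = 1/(√5/2 + 5700) = 1/(5700 + √5/2)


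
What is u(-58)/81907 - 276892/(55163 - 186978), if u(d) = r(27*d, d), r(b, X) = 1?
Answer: 22679524859/10796571205 ≈ 2.1006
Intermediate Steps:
u(d) = 1
u(-58)/81907 - 276892/(55163 - 186978) = 1/81907 - 276892/(55163 - 186978) = 1*(1/81907) - 276892/(-131815) = 1/81907 - 276892*(-1/131815) = 1/81907 + 276892/131815 = 22679524859/10796571205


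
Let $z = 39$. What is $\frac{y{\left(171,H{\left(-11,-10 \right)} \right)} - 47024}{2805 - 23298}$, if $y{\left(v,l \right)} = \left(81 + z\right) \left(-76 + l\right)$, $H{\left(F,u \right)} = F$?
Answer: $\frac{5224}{1863} \approx 2.8041$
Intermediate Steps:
$y{\left(v,l \right)} = -9120 + 120 l$ ($y{\left(v,l \right)} = \left(81 + 39\right) \left(-76 + l\right) = 120 \left(-76 + l\right) = -9120 + 120 l$)
$\frac{y{\left(171,H{\left(-11,-10 \right)} \right)} - 47024}{2805 - 23298} = \frac{\left(-9120 + 120 \left(-11\right)\right) - 47024}{2805 - 23298} = \frac{\left(-9120 - 1320\right) - 47024}{-20493} = \left(-10440 - 47024\right) \left(- \frac{1}{20493}\right) = \left(-57464\right) \left(- \frac{1}{20493}\right) = \frac{5224}{1863}$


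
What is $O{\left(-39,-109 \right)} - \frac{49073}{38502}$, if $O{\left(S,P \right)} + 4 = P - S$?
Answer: $- \frac{93491}{1242} \approx -75.275$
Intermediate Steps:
$O{\left(S,P \right)} = -4 + P - S$ ($O{\left(S,P \right)} = -4 + \left(P - S\right) = -4 + P - S$)
$O{\left(-39,-109 \right)} - \frac{49073}{38502} = \left(-4 - 109 - -39\right) - \frac{49073}{38502} = \left(-4 - 109 + 39\right) - \frac{1583}{1242} = -74 - \frac{1583}{1242} = - \frac{93491}{1242}$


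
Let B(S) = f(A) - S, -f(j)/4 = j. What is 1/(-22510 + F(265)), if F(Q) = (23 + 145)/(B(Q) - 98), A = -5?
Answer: -49/1103014 ≈ -4.4424e-5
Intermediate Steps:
f(j) = -4*j
B(S) = 20 - S (B(S) = -4*(-5) - S = 20 - S)
F(Q) = 168/(-78 - Q) (F(Q) = (23 + 145)/((20 - Q) - 98) = 168/(-78 - Q))
1/(-22510 + F(265)) = 1/(-22510 - 168/(78 + 265)) = 1/(-22510 - 168/343) = 1/(-22510 - 168*1/343) = 1/(-22510 - 24/49) = 1/(-1103014/49) = -49/1103014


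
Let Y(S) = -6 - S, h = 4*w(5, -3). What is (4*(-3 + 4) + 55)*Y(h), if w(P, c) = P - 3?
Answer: -826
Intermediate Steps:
w(P, c) = -3 + P
h = 8 (h = 4*(-3 + 5) = 4*2 = 8)
(4*(-3 + 4) + 55)*Y(h) = (4*(-3 + 4) + 55)*(-6 - 1*8) = (4*1 + 55)*(-6 - 8) = (4 + 55)*(-14) = 59*(-14) = -826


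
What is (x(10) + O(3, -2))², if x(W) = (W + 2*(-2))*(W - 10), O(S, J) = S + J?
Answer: 1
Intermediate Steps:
O(S, J) = J + S
x(W) = (-10 + W)*(-4 + W) (x(W) = (W - 4)*(-10 + W) = (-4 + W)*(-10 + W) = (-10 + W)*(-4 + W))
(x(10) + O(3, -2))² = ((40 + 10² - 14*10) + (-2 + 3))² = ((40 + 100 - 140) + 1)² = (0 + 1)² = 1² = 1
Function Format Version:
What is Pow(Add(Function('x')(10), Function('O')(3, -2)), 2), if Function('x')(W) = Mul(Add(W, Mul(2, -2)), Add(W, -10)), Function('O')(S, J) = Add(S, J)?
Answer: 1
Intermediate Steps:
Function('O')(S, J) = Add(J, S)
Function('x')(W) = Mul(Add(-10, W), Add(-4, W)) (Function('x')(W) = Mul(Add(W, -4), Add(-10, W)) = Mul(Add(-4, W), Add(-10, W)) = Mul(Add(-10, W), Add(-4, W)))
Pow(Add(Function('x')(10), Function('O')(3, -2)), 2) = Pow(Add(Add(40, Pow(10, 2), Mul(-14, 10)), Add(-2, 3)), 2) = Pow(Add(Add(40, 100, -140), 1), 2) = Pow(Add(0, 1), 2) = Pow(1, 2) = 1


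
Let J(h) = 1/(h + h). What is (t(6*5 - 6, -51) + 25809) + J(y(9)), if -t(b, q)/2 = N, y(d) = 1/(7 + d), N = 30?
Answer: 25757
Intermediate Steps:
t(b, q) = -60 (t(b, q) = -2*30 = -60)
J(h) = 1/(2*h)
(t(6*5 - 6, -51) + 25809) + J(y(9)) = (-60 + 25809) + 1/(2*(1/(7 + 9))) = 25749 + 1/(2*(1/16)) = 25749 + (½)*16 = 25749 + 8 = 25757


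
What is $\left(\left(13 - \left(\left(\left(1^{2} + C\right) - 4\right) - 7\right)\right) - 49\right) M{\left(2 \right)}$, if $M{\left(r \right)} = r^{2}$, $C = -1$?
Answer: $-100$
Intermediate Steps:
$\left(\left(13 - \left(\left(\left(1^{2} + C\right) - 4\right) - 7\right)\right) - 49\right) M{\left(2 \right)} = \left(\left(13 - \left(\left(\left(1^{2} - 1\right) - 4\right) - 7\right)\right) - 49\right) 2^{2} = \left(\left(13 - \left(\left(\left(1 - 1\right) - 4\right) - 7\right)\right) - 49\right) 4 = \left(\left(13 - \left(\left(0 - 4\right) - 7\right)\right) - 49\right) 4 = \left(\left(13 - \left(-4 - 7\right)\right) - 49\right) 4 = \left(\left(13 - -11\right) - 49\right) 4 = \left(\left(13 + 11\right) - 49\right) 4 = \left(24 - 49\right) 4 = \left(-25\right) 4 = -100$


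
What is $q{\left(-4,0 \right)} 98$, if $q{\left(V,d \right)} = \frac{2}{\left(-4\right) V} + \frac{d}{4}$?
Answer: $\frac{49}{4} \approx 12.25$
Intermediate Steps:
$q{\left(V,d \right)} = - \frac{1}{2 V} + \frac{d}{4}$ ($q{\left(V,d \right)} = 2 \left(- \frac{1}{4 V}\right) + d \frac{1}{4} = - \frac{1}{2 V} + \frac{d}{4}$)
$q{\left(-4,0 \right)} 98 = \frac{-2 - 0}{4 \left(-4\right)} 98 = \frac{1}{4} \left(- \frac{1}{4}\right) \left(-2 + 0\right) 98 = \frac{1}{4} \left(- \frac{1}{4}\right) \left(-2\right) 98 = \frac{1}{8} \cdot 98 = \frac{49}{4}$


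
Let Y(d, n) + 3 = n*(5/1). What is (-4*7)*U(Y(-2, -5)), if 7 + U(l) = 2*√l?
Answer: 196 - 112*I*√7 ≈ 196.0 - 296.32*I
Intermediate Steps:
Y(d, n) = -3 + 5*n (Y(d, n) = -3 + n*(5/1) = -3 + n*(5*1) = -3 + n*5 = -3 + 5*n)
U(l) = -7 + 2*√l
(-4*7)*U(Y(-2, -5)) = (-4*7)*(-7 + 2*√(-3 + 5*(-5))) = -28*(-7 + 2*√(-3 - 25)) = -28*(-7 + 2*√(-28)) = -28*(-7 + 2*(2*I*√7)) = -28*(-7 + 4*I*√7) = 196 - 112*I*√7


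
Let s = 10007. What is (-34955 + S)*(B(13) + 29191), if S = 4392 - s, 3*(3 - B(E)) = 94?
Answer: -3549388160/3 ≈ -1.1831e+9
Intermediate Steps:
B(E) = -85/3 (B(E) = 3 - ⅓*94 = 3 - 94/3 = -85/3)
S = -5615 (S = 4392 - 1*10007 = 4392 - 10007 = -5615)
(-34955 + S)*(B(13) + 29191) = (-34955 - 5615)*(-85/3 + 29191) = -40570*87488/3 = -3549388160/3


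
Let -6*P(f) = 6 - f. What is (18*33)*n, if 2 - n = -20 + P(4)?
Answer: 13266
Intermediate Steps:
P(f) = -1 + f/6 (P(f) = -(6 - f)/6 = -1 + f/6)
n = 67/3 (n = 2 - (-20 + (-1 + (⅙)*4)) = 2 - (-20 + (-1 + ⅔)) = 2 - (-20 - ⅓) = 2 - 1*(-61/3) = 2 + 61/3 = 67/3 ≈ 22.333)
(18*33)*n = (18*33)*(67/3) = 594*(67/3) = 13266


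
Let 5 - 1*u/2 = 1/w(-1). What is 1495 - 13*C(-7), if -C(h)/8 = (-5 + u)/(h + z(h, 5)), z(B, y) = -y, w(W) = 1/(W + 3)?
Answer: 4459/3 ≈ 1486.3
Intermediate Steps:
w(W) = 1/(3 + W)
u = 6 (u = 10 - 2/(1/(3 - 1)) = 10 - 2/(1/2) = 10 - 2/½ = 10 - 2*2 = 10 - 4 = 6)
C(h) = -8/(-5 + h) (C(h) = -8*(-5 + 6)/(h - 1*5) = -8/(h - 5) = -8/(-5 + h))
1495 - 13*C(-7) = 1495 - (-104)/(-5 - 7) = 1495 - (-104)/(-12) = 1495 - (-104)*(-1)/12 = 1495 - 13*⅔ = 1495 - 26/3 = 4459/3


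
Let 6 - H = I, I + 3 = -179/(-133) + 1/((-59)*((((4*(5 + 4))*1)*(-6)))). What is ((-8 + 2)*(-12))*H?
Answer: 12973259/23541 ≈ 551.09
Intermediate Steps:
I = -2803547/1694952 (I = -3 + (-179/(-133) + 1/((-59)*((((4*(5 + 4))*1)*(-6))))) = -3 + (-179*(-1/133) - 1/(59*(((4*9)*1)*(-6)))) = -3 + (179/133 - 1/(59*((36*1)*(-6)))) = -3 + (179/133 - 1/(59*(36*(-6)))) = -3 + (179/133 - 1/59/(-216)) = -3 + (179/133 - 1/59*(-1/216)) = -3 + (179/133 + 1/12744) = -3 + 2281309/1694952 = -2803547/1694952 ≈ -1.6541)
H = 12973259/1694952 (H = 6 - 1*(-2803547/1694952) = 6 + 2803547/1694952 = 12973259/1694952 ≈ 7.6541)
((-8 + 2)*(-12))*H = ((-8 + 2)*(-12))*(12973259/1694952) = -6*(-12)*(12973259/1694952) = 72*(12973259/1694952) = 12973259/23541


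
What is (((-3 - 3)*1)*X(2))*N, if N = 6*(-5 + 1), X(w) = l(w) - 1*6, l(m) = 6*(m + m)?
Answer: 2592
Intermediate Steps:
l(m) = 12*m (l(m) = 6*(2*m) = 12*m)
X(w) = -6 + 12*w (X(w) = 12*w - 1*6 = 12*w - 6 = -6 + 12*w)
N = -24 (N = 6*(-4) = -24)
(((-3 - 3)*1)*X(2))*N = (((-3 - 3)*1)*(-6 + 12*2))*(-24) = ((-6*1)*(-6 + 24))*(-24) = -6*18*(-24) = -108*(-24) = 2592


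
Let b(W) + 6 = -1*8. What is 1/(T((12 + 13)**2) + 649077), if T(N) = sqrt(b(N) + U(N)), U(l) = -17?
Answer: 649077/421300951960 - I*sqrt(31)/421300951960 ≈ 1.5406e-6 - 1.3216e-11*I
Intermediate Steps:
b(W) = -14 (b(W) = -6 - 1*8 = -6 - 8 = -14)
T(N) = I*sqrt(31) (T(N) = sqrt(-14 - 17) = sqrt(-31) = I*sqrt(31))
1/(T((12 + 13)**2) + 649077) = 1/(I*sqrt(31) + 649077) = 1/(649077 + I*sqrt(31))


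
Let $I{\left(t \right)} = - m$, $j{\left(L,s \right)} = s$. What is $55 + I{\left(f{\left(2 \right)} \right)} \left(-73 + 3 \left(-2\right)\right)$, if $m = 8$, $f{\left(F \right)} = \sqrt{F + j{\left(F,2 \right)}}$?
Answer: $687$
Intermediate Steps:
$f{\left(F \right)} = \sqrt{2 + F}$ ($f{\left(F \right)} = \sqrt{F + 2} = \sqrt{2 + F}$)
$I{\left(t \right)} = -8$ ($I{\left(t \right)} = \left(-1\right) 8 = -8$)
$55 + I{\left(f{\left(2 \right)} \right)} \left(-73 + 3 \left(-2\right)\right) = 55 - 8 \left(-73 + 3 \left(-2\right)\right) = 55 - 8 \left(-73 - 6\right) = 55 - -632 = 55 + 632 = 687$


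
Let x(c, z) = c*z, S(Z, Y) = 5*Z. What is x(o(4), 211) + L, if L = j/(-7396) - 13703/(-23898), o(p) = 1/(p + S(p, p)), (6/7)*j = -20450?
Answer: 2225437475/176749608 ≈ 12.591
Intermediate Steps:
j = -71575/3 (j = (7/6)*(-20450) = -71575/3 ≈ -23858.)
o(p) = 1/(6*p) (o(p) = 1/(p + 5*p) = 1/(6*p))
L = 111918973/29458268 (L = -71575/3/(-7396) - 13703/(-23898) = -71575/3*(-1/7396) - 13703*(-1/23898) = 71575/22188 + 13703/23898 = 111918973/29458268 ≈ 3.7992)
x(o(4), 211) + L = ((1/6)/4)*211 + 111918973/29458268 = ((1/6)*(1/4))*211 + 111918973/29458268 = (1/24)*211 + 111918973/29458268 = 211/24 + 111918973/29458268 = 2225437475/176749608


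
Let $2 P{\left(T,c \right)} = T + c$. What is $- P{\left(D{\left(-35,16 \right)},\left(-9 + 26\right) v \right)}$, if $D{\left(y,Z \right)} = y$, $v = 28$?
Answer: $- \frac{441}{2} \approx -220.5$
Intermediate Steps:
$P{\left(T,c \right)} = \frac{T}{2} + \frac{c}{2}$ ($P{\left(T,c \right)} = \frac{T + c}{2} = \frac{T}{2} + \frac{c}{2}$)
$- P{\left(D{\left(-35,16 \right)},\left(-9 + 26\right) v \right)} = - (\frac{1}{2} \left(-35\right) + \frac{\left(-9 + 26\right) 28}{2}) = - (- \frac{35}{2} + \frac{17 \cdot 28}{2}) = - (- \frac{35}{2} + \frac{1}{2} \cdot 476) = - (- \frac{35}{2} + 238) = \left(-1\right) \frac{441}{2} = - \frac{441}{2}$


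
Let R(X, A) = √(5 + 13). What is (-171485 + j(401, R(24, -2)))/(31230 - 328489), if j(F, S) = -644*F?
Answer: 429729/297259 ≈ 1.4456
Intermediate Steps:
R(X, A) = 3*√2 (R(X, A) = √18 = 3*√2)
(-171485 + j(401, R(24, -2)))/(31230 - 328489) = (-171485 - 644*401)/(31230 - 328489) = (-171485 - 258244)/(-297259) = -429729*(-1/297259) = 429729/297259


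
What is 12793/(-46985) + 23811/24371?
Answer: 806981632/1145071435 ≈ 0.70474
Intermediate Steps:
12793/(-46985) + 23811/24371 = 12793*(-1/46985) + 23811*(1/24371) = -12793/46985 + 23811/24371 = 806981632/1145071435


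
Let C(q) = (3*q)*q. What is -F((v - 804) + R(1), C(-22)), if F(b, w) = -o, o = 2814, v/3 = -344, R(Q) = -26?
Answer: 2814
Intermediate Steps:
C(q) = 3*q²
v = -1032 (v = 3*(-344) = -1032)
F(b, w) = -2814 (F(b, w) = -1*2814 = -2814)
-F((v - 804) + R(1), C(-22)) = -1*(-2814) = 2814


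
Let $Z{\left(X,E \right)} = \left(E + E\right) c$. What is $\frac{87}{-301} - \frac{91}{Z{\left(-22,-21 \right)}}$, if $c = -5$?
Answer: $- \frac{6523}{9030} \approx -0.72237$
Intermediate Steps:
$Z{\left(X,E \right)} = - 10 E$ ($Z{\left(X,E \right)} = \left(E + E\right) \left(-5\right) = 2 E \left(-5\right) = - 10 E$)
$\frac{87}{-301} - \frac{91}{Z{\left(-22,-21 \right)}} = \frac{87}{-301} - \frac{91}{\left(-10\right) \left(-21\right)} = 87 \left(- \frac{1}{301}\right) - \frac{91}{210} = - \frac{87}{301} - \frac{13}{30} = - \frac{6523}{9030}$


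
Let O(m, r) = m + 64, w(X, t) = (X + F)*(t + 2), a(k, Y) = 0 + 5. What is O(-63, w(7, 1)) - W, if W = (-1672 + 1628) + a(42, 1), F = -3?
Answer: 40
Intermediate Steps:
a(k, Y) = 5
w(X, t) = (-3 + X)*(2 + t) (w(X, t) = (X - 3)*(t + 2) = (-3 + X)*(2 + t))
O(m, r) = 64 + m
W = -39 (W = (-1672 + 1628) + 5 = -44 + 5 = -39)
O(-63, w(7, 1)) - W = (64 - 63) - 1*(-39) = 1 + 39 = 40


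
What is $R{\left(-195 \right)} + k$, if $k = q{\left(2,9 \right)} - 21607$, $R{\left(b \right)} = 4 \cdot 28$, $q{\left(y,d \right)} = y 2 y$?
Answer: $-21487$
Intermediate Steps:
$q{\left(y,d \right)} = 2 y^{2}$ ($q{\left(y,d \right)} = 2 y y = 2 y^{2}$)
$R{\left(b \right)} = 112$
$k = -21599$ ($k = 2 \cdot 2^{2} - 21607 = 2 \cdot 4 - 21607 = 8 - 21607 = -21599$)
$R{\left(-195 \right)} + k = 112 - 21599 = -21487$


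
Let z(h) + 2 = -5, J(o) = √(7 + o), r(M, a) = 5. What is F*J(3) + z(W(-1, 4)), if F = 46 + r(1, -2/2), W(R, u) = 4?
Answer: -7 + 51*√10 ≈ 154.28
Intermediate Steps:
z(h) = -7 (z(h) = -2 - 5 = -7)
F = 51 (F = 46 + 5 = 51)
F*J(3) + z(W(-1, 4)) = 51*√(7 + 3) - 7 = 51*√10 - 7 = -7 + 51*√10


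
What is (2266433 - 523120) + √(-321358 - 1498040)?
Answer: 1743313 + I*√1819398 ≈ 1.7433e+6 + 1348.9*I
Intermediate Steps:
(2266433 - 523120) + √(-321358 - 1498040) = 1743313 + √(-1819398) = 1743313 + I*√1819398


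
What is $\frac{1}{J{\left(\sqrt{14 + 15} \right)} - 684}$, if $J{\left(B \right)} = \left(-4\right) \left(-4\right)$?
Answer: $- \frac{1}{668} \approx -0.001497$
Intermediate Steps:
$J{\left(B \right)} = 16$
$\frac{1}{J{\left(\sqrt{14 + 15} \right)} - 684} = \frac{1}{16 - 684} = \frac{1}{-668} = - \frac{1}{668}$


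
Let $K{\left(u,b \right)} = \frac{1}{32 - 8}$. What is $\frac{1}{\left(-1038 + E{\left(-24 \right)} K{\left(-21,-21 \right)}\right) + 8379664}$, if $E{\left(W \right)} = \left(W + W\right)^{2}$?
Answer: $\frac{1}{8378722} \approx 1.1935 \cdot 10^{-7}$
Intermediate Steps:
$K{\left(u,b \right)} = \frac{1}{24}$
$E{\left(W \right)} = 4 W^{2}$ ($E{\left(W \right)} = \left(2 W\right)^{2} = 4 W^{2}$)
$\frac{1}{\left(-1038 + E{\left(-24 \right)} K{\left(-21,-21 \right)}\right) + 8379664} = \frac{1}{\left(-1038 + 4 \left(-24\right)^{2} \cdot \frac{1}{24}\right) + 8379664} = \frac{1}{\left(-1038 + 4 \cdot 576 \cdot \frac{1}{24}\right) + 8379664} = \frac{1}{\left(-1038 + 2304 \cdot \frac{1}{24}\right) + 8379664} = \frac{1}{\left(-1038 + 96\right) + 8379664} = \frac{1}{-942 + 8379664} = \frac{1}{8378722}$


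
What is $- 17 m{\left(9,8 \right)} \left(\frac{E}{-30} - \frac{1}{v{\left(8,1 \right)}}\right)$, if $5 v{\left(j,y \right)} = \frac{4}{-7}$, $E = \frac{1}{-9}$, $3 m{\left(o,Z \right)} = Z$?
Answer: $- \frac{160718}{405} \approx -396.83$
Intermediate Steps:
$m{\left(o,Z \right)} = \frac{Z}{3}$
$E = - \frac{1}{9} \approx -0.11111$
$v{\left(j,y \right)} = - \frac{4}{35}$ ($v{\left(j,y \right)} = \frac{4 \frac{1}{-7}}{5} = \frac{4 \left(- \frac{1}{7}\right)}{5} = \frac{1}{5} \left(- \frac{4}{7}\right) = - \frac{4}{35}$)
$- 17 m{\left(9,8 \right)} \left(\frac{E}{-30} - \frac{1}{v{\left(8,1 \right)}}\right) = - 17 \cdot \frac{1}{3} \cdot 8 \left(- \frac{1}{9 \left(-30\right)} - \frac{1}{- \frac{4}{35}}\right) = \left(-17\right) \frac{8}{3} \left(\left(- \frac{1}{9}\right) \left(- \frac{1}{30}\right) - - \frac{35}{4}\right) = - \frac{136 \left(\frac{1}{270} + \frac{35}{4}\right)}{3} = \left(- \frac{136}{3}\right) \frac{4727}{540} = - \frac{160718}{405}$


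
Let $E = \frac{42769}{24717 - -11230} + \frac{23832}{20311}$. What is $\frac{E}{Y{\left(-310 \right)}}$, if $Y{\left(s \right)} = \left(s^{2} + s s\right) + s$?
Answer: $\frac{1725370063}{140102634117130} \approx 1.2315 \cdot 10^{-5}$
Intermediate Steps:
$Y{\left(s \right)} = s + 2 s^{2}$ ($Y{\left(s \right)} = \left(s^{2} + s^{2}\right) + s = 2 s^{2} + s = s + 2 s^{2}$)
$E = \frac{1725370063}{730119517}$ ($E = \frac{42769}{24717 + 11230} + 23832 \cdot \frac{1}{20311} = \frac{42769}{35947} + \frac{23832}{20311} = \frac{1725370063}{730119517} \approx 2.3631$)
$\frac{E}{Y{\left(-310 \right)}} = \frac{1725370063}{730119517 \left(- 310 \left(1 + 2 \left(-310\right)\right)\right)} = \frac{1725370063}{730119517 \left(- 310 \left(1 - 620\right)\right)} = \frac{1725370063}{730119517 \left(\left(-310\right) \left(-619\right)\right)} = \frac{1725370063}{730119517 \cdot 191890} = \frac{1725370063}{730119517} \cdot \frac{1}{191890} = \frac{1725370063}{140102634117130}$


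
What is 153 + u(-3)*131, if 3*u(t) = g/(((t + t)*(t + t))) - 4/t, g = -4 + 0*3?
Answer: 5572/27 ≈ 206.37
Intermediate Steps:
g = -4 (g = -4 + 0 = -4)
u(t) = -4/(3*t) - 1/(3*t²) (u(t) = (-4/(t + t)² - 4/t)/3 = (-4*1/(4*t²) - 4/t)/3 = (-1/t² - 4/t)/3 = -4/(3*t) - 1/(3*t²))
153 + u(-3)*131 = 153 + ((⅓)*(-1 - 4*(-3))/(-3)²)*131 = 153 + ((⅓)*(⅑)*(-1 + 12))*131 = 153 + ((⅓)*(⅑)*11)*131 = 153 + (11/27)*131 = 153 + 1441/27 = 5572/27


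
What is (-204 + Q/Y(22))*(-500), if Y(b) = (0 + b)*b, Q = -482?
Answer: 12402250/121 ≈ 1.0250e+5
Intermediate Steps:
Y(b) = b**2 (Y(b) = b*b = b**2)
(-204 + Q/Y(22))*(-500) = (-204 - 482/(22**2))*(-500) = (-204 - 482/484)*(-500) = (-204 - 482*1/484)*(-500) = (-204 - 241/242)*(-500) = -49609/242*(-500) = 12402250/121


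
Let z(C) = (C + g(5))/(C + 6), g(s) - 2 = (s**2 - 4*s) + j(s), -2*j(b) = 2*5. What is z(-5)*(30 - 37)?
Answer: 21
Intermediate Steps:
j(b) = -5
g(s) = -3 + s**2 - 4*s (g(s) = 2 + ((s**2 - 4*s) - 5) = 2 + (-5 + s**2 - 4*s) = -3 + s**2 - 4*s)
z(C) = (2 + C)/(6 + C) (z(C) = (C + (-3 + 5**2 - 4*5))/(C + 6) = (C + (-3 + 25 - 20))/(6 + C) = (C + 2)/(6 + C) = (2 + C)/(6 + C))
z(-5)*(30 - 37) = ((2 - 5)/(6 - 5))*(30 - 37) = (-3/1)*(-7) = (1*(-3))*(-7) = -3*(-7) = 21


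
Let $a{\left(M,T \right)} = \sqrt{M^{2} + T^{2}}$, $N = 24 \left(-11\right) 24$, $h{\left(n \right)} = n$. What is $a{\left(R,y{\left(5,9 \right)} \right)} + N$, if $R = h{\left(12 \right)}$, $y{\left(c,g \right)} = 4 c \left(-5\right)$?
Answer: $-6336 + 4 \sqrt{634} \approx -6235.3$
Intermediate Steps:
$y{\left(c,g \right)} = - 20 c$
$R = 12$
$N = -6336$ ($N = \left(-264\right) 24 = -6336$)
$a{\left(R,y{\left(5,9 \right)} \right)} + N = \sqrt{12^{2} + \left(\left(-20\right) 5\right)^{2}} - 6336 = \sqrt{144 + \left(-100\right)^{2}} - 6336 = \sqrt{144 + 10000} - 6336 = \sqrt{10144} - 6336 = 4 \sqrt{634} - 6336 = -6336 + 4 \sqrt{634}$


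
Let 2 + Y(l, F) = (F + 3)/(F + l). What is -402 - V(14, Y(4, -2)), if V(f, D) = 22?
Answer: -424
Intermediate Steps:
Y(l, F) = -2 + (3 + F)/(F + l) (Y(l, F) = -2 + (F + 3)/(F + l) = -2 + (3 + F)/(F + l))
-402 - V(14, Y(4, -2)) = -402 - 1*22 = -402 - 22 = -424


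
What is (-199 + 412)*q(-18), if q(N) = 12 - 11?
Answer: 213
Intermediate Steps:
q(N) = 1
(-199 + 412)*q(-18) = (-199 + 412)*1 = 213*1 = 213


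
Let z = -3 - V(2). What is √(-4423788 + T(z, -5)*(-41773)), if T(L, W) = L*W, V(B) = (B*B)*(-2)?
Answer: I*√3379463 ≈ 1838.3*I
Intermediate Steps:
V(B) = -2*B² (V(B) = B²*(-2) = -2*B²)
z = 5 (z = -3 - (-2)*2² = -3 - (-2)*4 = -3 - 1*(-8) = -3 + 8 = 5)
√(-4423788 + T(z, -5)*(-41773)) = √(-4423788 + (5*(-5))*(-41773)) = √(-4423788 - 25*(-41773)) = √(-4423788 + 1044325) = √(-3379463) = I*√3379463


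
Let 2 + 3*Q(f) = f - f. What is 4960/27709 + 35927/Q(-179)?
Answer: -2986493809/55418 ≈ -53890.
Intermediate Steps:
Q(f) = -⅔ (Q(f) = -⅔ + (f - f)/3 = -⅔ + (⅓)*0 = -⅔ + 0 = -⅔)
4960/27709 + 35927/Q(-179) = 4960/27709 + 35927/(-⅔) = 4960*(1/27709) + 35927*(-3/2) = 4960/27709 - 107781/2 = -2986493809/55418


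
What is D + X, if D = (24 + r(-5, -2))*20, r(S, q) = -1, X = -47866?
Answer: -47406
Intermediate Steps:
D = 460 (D = (24 - 1)*20 = 23*20 = 460)
D + X = 460 - 47866 = -47406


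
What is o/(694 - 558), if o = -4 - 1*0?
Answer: -1/34 ≈ -0.029412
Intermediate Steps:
o = -4 (o = -4 + 0 = -4)
o/(694 - 558) = -4/(694 - 558) = -4/136 = (1/136)*(-4) = -1/34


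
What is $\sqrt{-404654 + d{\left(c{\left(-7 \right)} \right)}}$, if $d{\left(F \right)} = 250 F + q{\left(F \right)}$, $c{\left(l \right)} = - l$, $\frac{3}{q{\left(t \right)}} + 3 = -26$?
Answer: $\frac{i \sqrt{338842351}}{29} \approx 634.75 i$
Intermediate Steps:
$q{\left(t \right)} = - \frac{3}{29}$ ($q{\left(t \right)} = \frac{3}{-3 - 26} = \frac{3}{-29} = 3 \left(- \frac{1}{29}\right) = - \frac{3}{29}$)
$d{\left(F \right)} = - \frac{3}{29} + 250 F$ ($d{\left(F \right)} = 250 F - \frac{3}{29} = - \frac{3}{29} + 250 F$)
$\sqrt{-404654 + d{\left(c{\left(-7 \right)} \right)}} = \sqrt{-404654 - \left(\frac{3}{29} - 250 \left(\left(-1\right) \left(-7\right)\right)\right)} = \sqrt{-404654 + \left(- \frac{3}{29} + 250 \cdot 7\right)} = \sqrt{-404654 + \left(- \frac{3}{29} + 1750\right)} = \sqrt{-404654 + \frac{50747}{29}} = \sqrt{- \frac{11684219}{29}} = \frac{i \sqrt{338842351}}{29}$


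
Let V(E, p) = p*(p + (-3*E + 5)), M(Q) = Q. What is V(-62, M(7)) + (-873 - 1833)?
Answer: -1320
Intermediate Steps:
V(E, p) = p*(5 + p - 3*E) (V(E, p) = p*(p + (5 - 3*E)) = p*(5 + p - 3*E))
V(-62, M(7)) + (-873 - 1833) = 7*(5 + 7 - 3*(-62)) + (-873 - 1833) = 7*(5 + 7 + 186) - 2706 = 7*198 - 2706 = 1386 - 2706 = -1320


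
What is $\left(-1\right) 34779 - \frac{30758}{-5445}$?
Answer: $- \frac{189340897}{5445} \approx -34773.0$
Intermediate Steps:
$\left(-1\right) 34779 - \frac{30758}{-5445} = -34779 - - \frac{30758}{5445} = -34779 + \frac{30758}{5445} = - \frac{189340897}{5445}$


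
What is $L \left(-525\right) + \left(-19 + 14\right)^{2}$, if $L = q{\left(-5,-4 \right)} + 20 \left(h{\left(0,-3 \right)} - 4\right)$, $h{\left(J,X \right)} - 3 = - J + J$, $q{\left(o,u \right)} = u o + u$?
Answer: $2125$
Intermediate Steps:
$q{\left(o,u \right)} = u + o u$ ($q{\left(o,u \right)} = o u + u = u + o u$)
$h{\left(J,X \right)} = 3$ ($h{\left(J,X \right)} = 3 + \left(- J + J\right) = 3 + 0 = 3$)
$L = -4$ ($L = - 4 \left(1 - 5\right) + 20 \left(3 - 4\right) = \left(-4\right) \left(-4\right) + 20 \left(-1\right) = 16 - 20 = -4$)
$L \left(-525\right) + \left(-19 + 14\right)^{2} = \left(-4\right) \left(-525\right) + \left(-19 + 14\right)^{2} = 2100 + \left(-5\right)^{2} = 2100 + 25 = 2125$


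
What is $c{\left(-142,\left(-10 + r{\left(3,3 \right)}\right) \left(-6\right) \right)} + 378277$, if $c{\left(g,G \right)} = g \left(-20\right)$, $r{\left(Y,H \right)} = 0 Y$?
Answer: $381117$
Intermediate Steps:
$r{\left(Y,H \right)} = 0$
$c{\left(g,G \right)} = - 20 g$
$c{\left(-142,\left(-10 + r{\left(3,3 \right)}\right) \left(-6\right) \right)} + 378277 = \left(-20\right) \left(-142\right) + 378277 = 2840 + 378277 = 381117$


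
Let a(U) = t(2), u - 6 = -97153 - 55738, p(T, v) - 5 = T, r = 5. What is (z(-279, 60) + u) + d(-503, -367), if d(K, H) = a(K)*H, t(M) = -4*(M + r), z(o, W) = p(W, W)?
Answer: -142544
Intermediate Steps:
p(T, v) = 5 + T
z(o, W) = 5 + W
t(M) = -20 - 4*M (t(M) = -4*(M + 5) = -4*(5 + M) = -20 - 4*M)
u = -152885 (u = 6 + (-97153 - 55738) = 6 - 152891 = -152885)
a(U) = -28 (a(U) = -20 - 4*2 = -20 - 8 = -28)
d(K, H) = -28*H
(z(-279, 60) + u) + d(-503, -367) = ((5 + 60) - 152885) - 28*(-367) = (65 - 152885) + 10276 = -152820 + 10276 = -142544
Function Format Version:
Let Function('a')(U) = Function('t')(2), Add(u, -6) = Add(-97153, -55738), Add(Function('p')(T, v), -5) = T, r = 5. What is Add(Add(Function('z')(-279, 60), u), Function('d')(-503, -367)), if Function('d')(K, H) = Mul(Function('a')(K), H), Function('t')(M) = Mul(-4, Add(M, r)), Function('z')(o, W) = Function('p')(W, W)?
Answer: -142544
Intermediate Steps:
Function('p')(T, v) = Add(5, T)
Function('z')(o, W) = Add(5, W)
Function('t')(M) = Add(-20, Mul(-4, M)) (Function('t')(M) = Mul(-4, Add(M, 5)) = Mul(-4, Add(5, M)) = Add(-20, Mul(-4, M)))
u = -152885 (u = Add(6, Add(-97153, -55738)) = Add(6, -152891) = -152885)
Function('a')(U) = -28 (Function('a')(U) = Add(-20, Mul(-4, 2)) = Add(-20, -8) = -28)
Function('d')(K, H) = Mul(-28, H)
Add(Add(Function('z')(-279, 60), u), Function('d')(-503, -367)) = Add(Add(Add(5, 60), -152885), Mul(-28, -367)) = Add(Add(65, -152885), 10276) = Add(-152820, 10276) = -142544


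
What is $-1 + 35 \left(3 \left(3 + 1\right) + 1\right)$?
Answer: $454$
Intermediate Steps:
$-1 + 35 \left(3 \left(3 + 1\right) + 1\right) = -1 + 35 \left(3 \cdot 4 + 1\right) = -1 + 35 \left(12 + 1\right) = -1 + 35 \cdot 13 = -1 + 455 = 454$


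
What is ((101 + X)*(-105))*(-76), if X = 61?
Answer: 1292760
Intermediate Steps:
((101 + X)*(-105))*(-76) = ((101 + 61)*(-105))*(-76) = (162*(-105))*(-76) = -17010*(-76) = 1292760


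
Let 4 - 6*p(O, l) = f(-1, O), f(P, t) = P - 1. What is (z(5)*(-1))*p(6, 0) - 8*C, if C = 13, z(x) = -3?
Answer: -101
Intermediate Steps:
f(P, t) = -1 + P
p(O, l) = 1 (p(O, l) = ⅔ - (-1 - 1)/6 = ⅔ - ⅙*(-2) = ⅔ + ⅓ = 1)
(z(5)*(-1))*p(6, 0) - 8*C = -3*(-1)*1 - 8*13 = 3*1 - 104 = 3 - 104 = -101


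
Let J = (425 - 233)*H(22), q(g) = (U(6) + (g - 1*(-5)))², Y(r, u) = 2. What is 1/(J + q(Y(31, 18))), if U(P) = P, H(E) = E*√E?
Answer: -169/392499311 + 4224*√22/392499311 ≈ 5.0047e-5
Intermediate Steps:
H(E) = E^(3/2)
q(g) = (11 + g)² (q(g) = (6 + (g - 1*(-5)))² = (6 + (g + 5))² = (6 + (5 + g))² = (11 + g)²)
J = 4224*√22 (J = (425 - 233)*22^(3/2) = 192*(22*√22) = 4224*√22 ≈ 19812.)
1/(J + q(Y(31, 18))) = 1/(4224*√22 + (11 + 2)²) = 1/(4224*√22 + 13²) = 1/(4224*√22 + 169) = 1/(169 + 4224*√22)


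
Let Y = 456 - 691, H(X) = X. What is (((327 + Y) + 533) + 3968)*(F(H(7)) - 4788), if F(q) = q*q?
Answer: -21766227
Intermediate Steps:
Y = -235
F(q) = q²
(((327 + Y) + 533) + 3968)*(F(H(7)) - 4788) = (((327 - 235) + 533) + 3968)*(7² - 4788) = ((92 + 533) + 3968)*(49 - 4788) = (625 + 3968)*(-4739) = 4593*(-4739) = -21766227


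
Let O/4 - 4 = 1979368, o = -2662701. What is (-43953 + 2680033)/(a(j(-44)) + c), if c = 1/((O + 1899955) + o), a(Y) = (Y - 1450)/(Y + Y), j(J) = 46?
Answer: -433790862701280/2511314419 ≈ -1.7273e+5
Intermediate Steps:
a(Y) = (-1450 + Y)/(2*Y) (a(Y) = (-1450 + Y)/((2*Y)) = (-1450 + Y)*(1/(2*Y)) = (-1450 + Y)/(2*Y))
O = 7917488 (O = 16 + 4*1979368 = 16 + 7917472 = 7917488)
c = 1/7154742 (c = 1/((7917488 + 1899955) - 2662701) = 1/(9817443 - 2662701) = 1/7154742 ≈ 1.3977e-7)
(-43953 + 2680033)/(a(j(-44)) + c) = (-43953 + 2680033)/((1/2)*(-1450 + 46)/46 + 1/7154742) = 2636080/((1/2)*(1/46)*(-1404) + 1/7154742) = 2636080/(-351/23 + 1/7154742) = 2636080/(-2511314419/164559066) = 2636080*(-164559066/2511314419) = -433790862701280/2511314419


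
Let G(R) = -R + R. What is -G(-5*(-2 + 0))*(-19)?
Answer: 0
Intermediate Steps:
G(R) = 0
-G(-5*(-2 + 0))*(-19) = -1*0*(-19) = 0*(-19) = 0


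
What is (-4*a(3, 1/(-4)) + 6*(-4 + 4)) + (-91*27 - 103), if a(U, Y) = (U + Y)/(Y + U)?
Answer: -2564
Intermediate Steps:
a(U, Y) = 1 (a(U, Y) = (U + Y)/(U + Y) = 1)
(-4*a(3, 1/(-4)) + 6*(-4 + 4)) + (-91*27 - 103) = (-4*1 + 6*(-4 + 4)) + (-91*27 - 103) = (-4 + 6*0) + (-2457 - 103) = (-4 + 0) - 2560 = -4 - 2560 = -2564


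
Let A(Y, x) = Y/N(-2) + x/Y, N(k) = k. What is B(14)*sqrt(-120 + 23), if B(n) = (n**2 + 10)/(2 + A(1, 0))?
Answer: 412*I*sqrt(97)/3 ≈ 1352.6*I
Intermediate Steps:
A(Y, x) = -Y/2 + x/Y (A(Y, x) = Y/(-2) + x/Y = Y*(-1/2) + x/Y = -Y/2 + x/Y)
B(n) = 20/3 + 2*n**2/3 (B(n) = (n**2 + 10)/(2 + (-1/2*1 + 0/1)) = (10 + n**2)/(2 + (-1/2 + 0*1)) = (10 + n**2)/(2 + (-1/2 + 0)) = (10 + n**2)/(2 - 1/2) = (10 + n**2)/(3/2) = (10 + n**2)*(2/3) = 20/3 + 2*n**2/3)
B(14)*sqrt(-120 + 23) = (20/3 + (2/3)*14**2)*sqrt(-120 + 23) = (20/3 + (2/3)*196)*sqrt(-97) = (20/3 + 392/3)*(I*sqrt(97)) = 412*(I*sqrt(97))/3 = 412*I*sqrt(97)/3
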